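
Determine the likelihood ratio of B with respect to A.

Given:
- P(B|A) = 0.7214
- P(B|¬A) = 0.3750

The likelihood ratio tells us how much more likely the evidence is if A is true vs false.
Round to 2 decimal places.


Likelihood Ratio (LR) = P(B|A) / P(B|¬A)

LR = 0.7214 / 0.3750
   = 1.92

The evidence is 1.92 times more likely if A is true than if A is false.
Since LR > 1, the evidence supports A over ¬A.


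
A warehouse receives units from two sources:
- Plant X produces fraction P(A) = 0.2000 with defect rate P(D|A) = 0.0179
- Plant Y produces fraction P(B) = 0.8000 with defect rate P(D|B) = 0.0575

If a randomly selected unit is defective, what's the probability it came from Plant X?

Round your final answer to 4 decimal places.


Let A = from Plant X, D = defective

Given:
- P(A) = 0.2000, P(B) = 0.8000
- P(D|A) = 0.0179, P(D|B) = 0.0575

Step 1: Find P(D)
P(D) = P(D|A)P(A) + P(D|B)P(B)
     = 0.0179 × 0.2000 + 0.0575 × 0.8000
     = 0.00358000 + 0.04600000
     = 0.04958000

Step 2: Apply Bayes' theorem
P(A|D) = P(D|A)P(A) / P(D)
       = 0.00358000 / 0.04958000
       = 0.0722


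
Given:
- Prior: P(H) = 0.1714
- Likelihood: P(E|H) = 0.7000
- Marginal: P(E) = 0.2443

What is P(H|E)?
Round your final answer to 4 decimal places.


Using Bayes' theorem:

P(H|E) = P(E|H) × P(H) / P(E)
       = 0.7000 × 0.1714 / 0.2443
       = 0.11998000 / 0.2443
       = 0.4911

The evidence strengthens our belief in H.
Prior: 0.1714 → Posterior: 0.4911


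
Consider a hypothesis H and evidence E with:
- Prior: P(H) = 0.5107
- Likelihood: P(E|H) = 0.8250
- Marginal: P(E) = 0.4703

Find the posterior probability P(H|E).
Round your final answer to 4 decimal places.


Using Bayes' theorem:

P(H|E) = P(E|H) × P(H) / P(E)
       = 0.8250 × 0.5107 / 0.4703
       = 0.42132750 / 0.4703
       = 0.8959

The evidence strengthens our belief in H.
Prior: 0.5107 → Posterior: 0.8959


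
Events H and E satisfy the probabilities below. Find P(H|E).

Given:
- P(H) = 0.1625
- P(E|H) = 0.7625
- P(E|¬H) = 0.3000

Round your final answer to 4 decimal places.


Bayes' theorem: P(H|E) = P(E|H) × P(H) / P(E)

Step 1: Calculate P(E) using law of total probability
P(E) = P(E|H)P(H) + P(E|¬H)P(¬H)
     = 0.7625 × 0.1625 + 0.3000 × 0.8375
     = 0.12390625 + 0.25125000
     = 0.37515625

Step 2: Apply Bayes' theorem
P(H|E) = P(E|H) × P(H) / P(E)
       = 0.12390625 / 0.37515625
       = 0.3303


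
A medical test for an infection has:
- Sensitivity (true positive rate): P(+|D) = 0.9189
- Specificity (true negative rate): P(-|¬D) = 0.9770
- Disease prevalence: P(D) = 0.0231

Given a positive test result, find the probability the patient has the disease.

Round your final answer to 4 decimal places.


Let D = has disease, + = positive test

Given:
- P(D) = 0.0231 (prevalence)
- P(+|D) = 0.9189 (sensitivity)
- P(-|¬D) = 0.9770 (specificity)
- P(+|¬D) = 0.0230 (false positive rate = 1 - specificity)

Step 1: Find P(+)
P(+) = P(+|D)P(D) + P(+|¬D)P(¬D)
     = 0.9189 × 0.0231 + 0.0230 × 0.9769
     = 0.02122659 + 0.02246870
     = 0.04369529

Step 2: Apply Bayes' theorem for P(D|+)
P(D|+) = P(+|D)P(D) / P(+)
       = 0.02122659 / 0.04369529
       = 0.4858


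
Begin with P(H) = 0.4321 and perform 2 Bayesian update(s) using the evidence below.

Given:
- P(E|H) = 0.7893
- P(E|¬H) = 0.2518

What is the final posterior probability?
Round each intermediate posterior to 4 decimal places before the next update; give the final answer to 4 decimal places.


Sequential Bayesian updating:

Initial prior: P(H) = 0.4321

Update 1:
  P(E) = 0.7893 × 0.4321 + 0.2518 × 0.5679 = 0.34105653 + 0.14299722 = 0.48405375
  P(H|E) = 0.34105653 / 0.48405375 = 0.7046

Update 2:
  P(E) = 0.7893 × 0.7046 + 0.2518 × 0.2954 = 0.55614078 + 0.07438172 = 0.63052250
  P(H|E) = 0.55614078 / 0.63052250 = 0.8820

Final posterior: 0.8820


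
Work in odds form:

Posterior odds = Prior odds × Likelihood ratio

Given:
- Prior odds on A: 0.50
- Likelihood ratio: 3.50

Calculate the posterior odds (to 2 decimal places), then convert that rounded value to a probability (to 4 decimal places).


Step 1: Calculate posterior odds
Posterior odds = Prior odds × LR
               = 0.50 × 3.50
               = 1.75

Step 2: Convert to probability
P(A|E) = Posterior odds / (1 + Posterior odds)
       = 1.75 / (1 + 1.75)
       = 1.75 / 2.75
       = 0.6364

The evidence increased P(A) from 0.3333 to 0.6364.


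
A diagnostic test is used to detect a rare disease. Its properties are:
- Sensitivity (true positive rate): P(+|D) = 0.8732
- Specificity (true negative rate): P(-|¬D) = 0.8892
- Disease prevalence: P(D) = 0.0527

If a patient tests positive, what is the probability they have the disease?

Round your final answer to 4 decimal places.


Let D = has disease, + = positive test

Given:
- P(D) = 0.0527 (prevalence)
- P(+|D) = 0.8732 (sensitivity)
- P(-|¬D) = 0.8892 (specificity)
- P(+|¬D) = 0.1108 (false positive rate = 1 - specificity)

Step 1: Find P(+)
P(+) = P(+|D)P(D) + P(+|¬D)P(¬D)
     = 0.8732 × 0.0527 + 0.1108 × 0.9473
     = 0.04601764 + 0.10496084
     = 0.15097848

Step 2: Apply Bayes' theorem for P(D|+)
P(D|+) = P(+|D)P(D) / P(+)
       = 0.04601764 / 0.15097848
       = 0.3048


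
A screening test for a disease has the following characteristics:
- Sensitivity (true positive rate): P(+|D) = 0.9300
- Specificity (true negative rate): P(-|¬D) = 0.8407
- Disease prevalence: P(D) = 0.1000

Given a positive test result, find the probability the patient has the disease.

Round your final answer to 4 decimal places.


Let D = has disease, + = positive test

Given:
- P(D) = 0.1000 (prevalence)
- P(+|D) = 0.9300 (sensitivity)
- P(-|¬D) = 0.8407 (specificity)
- P(+|¬D) = 0.1593 (false positive rate = 1 - specificity)

Step 1: Find P(+)
P(+) = P(+|D)P(D) + P(+|¬D)P(¬D)
     = 0.9300 × 0.1000 + 0.1593 × 0.9000
     = 0.09300000 + 0.14337000
     = 0.23637000

Step 2: Apply Bayes' theorem for P(D|+)
P(D|+) = P(+|D)P(D) / P(+)
       = 0.09300000 / 0.23637000
       = 0.3935


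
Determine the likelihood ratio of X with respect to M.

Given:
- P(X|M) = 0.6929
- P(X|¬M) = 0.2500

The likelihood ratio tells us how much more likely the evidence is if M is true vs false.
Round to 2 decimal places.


Likelihood Ratio (LR) = P(X|M) / P(X|¬M)

LR = 0.6929 / 0.2500
   = 2.77

The evidence is 2.77 times more likely if M is true than if M is false.
Since LR > 1, the evidence supports M over ¬M.


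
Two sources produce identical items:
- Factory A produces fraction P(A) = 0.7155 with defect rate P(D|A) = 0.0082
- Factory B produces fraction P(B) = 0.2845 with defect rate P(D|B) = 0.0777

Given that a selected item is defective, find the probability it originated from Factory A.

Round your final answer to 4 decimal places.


Let A = from Factory A, D = defective

Given:
- P(A) = 0.7155, P(B) = 0.2845
- P(D|A) = 0.0082, P(D|B) = 0.0777

Step 1: Find P(D)
P(D) = P(D|A)P(A) + P(D|B)P(B)
     = 0.0082 × 0.7155 + 0.0777 × 0.2845
     = 0.00586710 + 0.02210565
     = 0.02797275

Step 2: Apply Bayes' theorem
P(A|D) = P(D|A)P(A) / P(D)
       = 0.00586710 / 0.02797275
       = 0.2097


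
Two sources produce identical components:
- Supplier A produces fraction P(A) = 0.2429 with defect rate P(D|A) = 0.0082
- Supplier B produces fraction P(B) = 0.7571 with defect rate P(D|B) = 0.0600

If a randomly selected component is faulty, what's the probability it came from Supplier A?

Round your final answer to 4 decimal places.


Let A = from Supplier A, D = faulty

Given:
- P(A) = 0.2429, P(B) = 0.7571
- P(D|A) = 0.0082, P(D|B) = 0.0600

Step 1: Find P(D)
P(D) = P(D|A)P(A) + P(D|B)P(B)
     = 0.0082 × 0.2429 + 0.0600 × 0.7571
     = 0.00199178 + 0.04542600
     = 0.04741778

Step 2: Apply Bayes' theorem
P(A|D) = P(D|A)P(A) / P(D)
       = 0.00199178 / 0.04741778
       = 0.0420


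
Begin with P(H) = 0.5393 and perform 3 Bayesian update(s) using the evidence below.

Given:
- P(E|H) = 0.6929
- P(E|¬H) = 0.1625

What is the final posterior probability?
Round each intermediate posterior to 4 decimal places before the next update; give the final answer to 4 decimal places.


Sequential Bayesian updating:

Initial prior: P(H) = 0.5393

Update 1:
  P(E) = 0.6929 × 0.5393 + 0.1625 × 0.4607 = 0.37368097 + 0.07486375 = 0.44854472
  P(H|E) = 0.37368097 / 0.44854472 = 0.8331

Update 2:
  P(E) = 0.6929 × 0.8331 + 0.1625 × 0.1669 = 0.57725499 + 0.02712125 = 0.60437624
  P(H|E) = 0.57725499 / 0.60437624 = 0.9551

Update 3:
  P(E) = 0.6929 × 0.9551 + 0.1625 × 0.0449 = 0.66178879 + 0.00729625 = 0.66908504
  P(H|E) = 0.66178879 / 0.66908504 = 0.9891

Final posterior: 0.9891


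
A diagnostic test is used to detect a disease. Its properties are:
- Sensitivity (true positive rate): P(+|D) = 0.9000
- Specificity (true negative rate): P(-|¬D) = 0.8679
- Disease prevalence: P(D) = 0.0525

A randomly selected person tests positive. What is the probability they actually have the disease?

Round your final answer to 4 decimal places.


Let D = has disease, + = positive test

Given:
- P(D) = 0.0525 (prevalence)
- P(+|D) = 0.9000 (sensitivity)
- P(-|¬D) = 0.8679 (specificity)
- P(+|¬D) = 0.1321 (false positive rate = 1 - specificity)

Step 1: Find P(+)
P(+) = P(+|D)P(D) + P(+|¬D)P(¬D)
     = 0.9000 × 0.0525 + 0.1321 × 0.9475
     = 0.04725000 + 0.12516475
     = 0.17241475

Step 2: Apply Bayes' theorem for P(D|+)
P(D|+) = P(+|D)P(D) / P(+)
       = 0.04725000 / 0.17241475
       = 0.2740


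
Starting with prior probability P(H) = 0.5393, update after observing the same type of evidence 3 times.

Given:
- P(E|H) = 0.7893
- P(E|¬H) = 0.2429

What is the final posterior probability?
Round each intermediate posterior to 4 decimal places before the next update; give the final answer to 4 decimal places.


Sequential Bayesian updating:

Initial prior: P(H) = 0.5393

Update 1:
  P(E) = 0.7893 × 0.5393 + 0.2429 × 0.4607 = 0.42566949 + 0.11190403 = 0.53757352
  P(H|E) = 0.42566949 / 0.53757352 = 0.7918

Update 2:
  P(E) = 0.7893 × 0.7918 + 0.2429 × 0.2082 = 0.62496774 + 0.05057178 = 0.67553952
  P(H|E) = 0.62496774 / 0.67553952 = 0.9251

Update 3:
  P(E) = 0.7893 × 0.9251 + 0.2429 × 0.0749 = 0.73018143 + 0.01819321 = 0.74837464
  P(H|E) = 0.73018143 / 0.74837464 = 0.9757

Final posterior: 0.9757


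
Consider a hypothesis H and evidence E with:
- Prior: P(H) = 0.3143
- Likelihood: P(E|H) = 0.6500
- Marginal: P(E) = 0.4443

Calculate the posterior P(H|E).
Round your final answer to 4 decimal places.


Using Bayes' theorem:

P(H|E) = P(E|H) × P(H) / P(E)
       = 0.6500 × 0.3143 / 0.4443
       = 0.20429500 / 0.4443
       = 0.4598

The evidence strengthens our belief in H.
Prior: 0.3143 → Posterior: 0.4598


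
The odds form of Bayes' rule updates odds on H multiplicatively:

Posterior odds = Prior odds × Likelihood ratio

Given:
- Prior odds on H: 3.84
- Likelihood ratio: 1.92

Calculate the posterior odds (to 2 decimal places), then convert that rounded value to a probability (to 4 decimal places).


Step 1: Calculate posterior odds
Posterior odds = Prior odds × LR
               = 3.84 × 1.92
               = 7.37

Step 2: Convert to probability
P(H|E) = Posterior odds / (1 + Posterior odds)
       = 7.37 / (1 + 7.37)
       = 7.37 / 8.37
       = 0.8805

The evidence increased P(H) from 0.7934 to 0.8805.


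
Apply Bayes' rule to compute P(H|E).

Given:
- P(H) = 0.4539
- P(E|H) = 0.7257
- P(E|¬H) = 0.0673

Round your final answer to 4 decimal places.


Bayes' theorem: P(H|E) = P(E|H) × P(H) / P(E)

Step 1: Calculate P(E) using law of total probability
P(E) = P(E|H)P(H) + P(E|¬H)P(¬H)
     = 0.7257 × 0.4539 + 0.0673 × 0.5461
     = 0.32939523 + 0.03675253
     = 0.36614776

Step 2: Apply Bayes' theorem
P(H|E) = P(E|H) × P(H) / P(E)
       = 0.32939523 / 0.36614776
       = 0.8996


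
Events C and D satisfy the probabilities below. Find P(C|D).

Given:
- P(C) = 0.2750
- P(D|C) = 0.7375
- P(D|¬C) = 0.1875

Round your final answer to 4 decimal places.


Bayes' theorem: P(C|D) = P(D|C) × P(C) / P(D)

Step 1: Calculate P(D) using law of total probability
P(D) = P(D|C)P(C) + P(D|¬C)P(¬C)
     = 0.7375 × 0.2750 + 0.1875 × 0.7250
     = 0.20281250 + 0.13593750
     = 0.33875000

Step 2: Apply Bayes' theorem
P(C|D) = P(D|C) × P(C) / P(D)
       = 0.20281250 / 0.33875000
       = 0.5987


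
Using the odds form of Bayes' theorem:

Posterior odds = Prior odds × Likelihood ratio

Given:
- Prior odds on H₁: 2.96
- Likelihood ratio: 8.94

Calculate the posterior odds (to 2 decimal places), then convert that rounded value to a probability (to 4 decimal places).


Step 1: Calculate posterior odds
Posterior odds = Prior odds × LR
               = 2.96 × 8.94
               = 26.46

Step 2: Convert to probability
P(H₁|E) = Posterior odds / (1 + Posterior odds)
       = 26.46 / (1 + 26.46)
       = 26.46 / 27.46
       = 0.9636

The evidence increased P(H₁) from 0.7475 to 0.9636.


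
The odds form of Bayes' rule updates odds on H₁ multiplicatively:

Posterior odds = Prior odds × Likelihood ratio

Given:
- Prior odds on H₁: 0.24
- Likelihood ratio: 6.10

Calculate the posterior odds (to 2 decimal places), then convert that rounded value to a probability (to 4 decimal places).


Step 1: Calculate posterior odds
Posterior odds = Prior odds × LR
               = 0.24 × 6.10
               = 1.46

Step 2: Convert to probability
P(H₁|E) = Posterior odds / (1 + Posterior odds)
       = 1.46 / (1 + 1.46)
       = 1.46 / 2.46
       = 0.5935

The evidence increased P(H₁) from 0.1935 to 0.5935.


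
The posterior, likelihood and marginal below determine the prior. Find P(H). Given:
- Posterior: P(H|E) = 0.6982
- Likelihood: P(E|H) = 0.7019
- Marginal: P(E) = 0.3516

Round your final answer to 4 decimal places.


From Bayes' theorem: P(H|E) = P(E|H) × P(H) / P(E)

Rearranging for P(H):
P(H) = P(H|E) × P(E) / P(E|H)
     = 0.6982 × 0.3516 / 0.7019
     = 0.24548712 / 0.7019
     = 0.3497


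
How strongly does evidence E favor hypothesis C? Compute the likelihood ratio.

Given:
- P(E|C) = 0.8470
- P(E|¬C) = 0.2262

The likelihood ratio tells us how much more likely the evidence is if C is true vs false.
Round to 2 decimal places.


Likelihood Ratio (LR) = P(E|C) / P(E|¬C)

LR = 0.8470 / 0.2262
   = 3.74

The evidence is 3.74 times more likely if C is true than if C is false.
Because LR exceeds 1, E is evidence for C.


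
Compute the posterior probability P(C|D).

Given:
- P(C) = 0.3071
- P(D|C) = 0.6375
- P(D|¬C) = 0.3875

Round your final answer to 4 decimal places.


Bayes' theorem: P(C|D) = P(D|C) × P(C) / P(D)

Step 1: Calculate P(D) using law of total probability
P(D) = P(D|C)P(C) + P(D|¬C)P(¬C)
     = 0.6375 × 0.3071 + 0.3875 × 0.6929
     = 0.19577625 + 0.26849875
     = 0.46427500

Step 2: Apply Bayes' theorem
P(C|D) = P(D|C) × P(C) / P(D)
       = 0.19577625 / 0.46427500
       = 0.4217


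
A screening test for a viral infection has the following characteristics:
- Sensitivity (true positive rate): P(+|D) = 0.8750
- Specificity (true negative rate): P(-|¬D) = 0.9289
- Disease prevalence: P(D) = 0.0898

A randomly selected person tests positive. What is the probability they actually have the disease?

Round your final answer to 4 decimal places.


Let D = has disease, + = positive test

Given:
- P(D) = 0.0898 (prevalence)
- P(+|D) = 0.8750 (sensitivity)
- P(-|¬D) = 0.9289 (specificity)
- P(+|¬D) = 0.0711 (false positive rate = 1 - specificity)

Step 1: Find P(+)
P(+) = P(+|D)P(D) + P(+|¬D)P(¬D)
     = 0.8750 × 0.0898 + 0.0711 × 0.9102
     = 0.07857500 + 0.06471522
     = 0.14329022

Step 2: Apply Bayes' theorem for P(D|+)
P(D|+) = P(+|D)P(D) / P(+)
       = 0.07857500 / 0.14329022
       = 0.5484


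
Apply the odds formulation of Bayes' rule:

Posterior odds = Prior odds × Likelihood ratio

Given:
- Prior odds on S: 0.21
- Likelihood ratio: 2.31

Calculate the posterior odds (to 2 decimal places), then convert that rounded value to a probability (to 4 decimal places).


Step 1: Calculate posterior odds
Posterior odds = Prior odds × LR
               = 0.21 × 2.31
               = 0.49

Step 2: Convert to probability
P(S|E) = Posterior odds / (1 + Posterior odds)
       = 0.49 / (1 + 0.49)
       = 0.49 / 1.49
       = 0.3289

The evidence increased P(S) from 0.1736 to 0.3289.


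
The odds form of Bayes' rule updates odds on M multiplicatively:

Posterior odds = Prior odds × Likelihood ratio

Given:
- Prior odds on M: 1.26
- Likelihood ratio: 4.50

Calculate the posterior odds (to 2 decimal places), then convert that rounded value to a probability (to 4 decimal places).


Step 1: Calculate posterior odds
Posterior odds = Prior odds × LR
               = 1.26 × 4.50
               = 5.67

Step 2: Convert to probability
P(M|E) = Posterior odds / (1 + Posterior odds)
       = 5.67 / (1 + 5.67)
       = 5.67 / 6.67
       = 0.8501

The evidence increased P(M) from 0.5575 to 0.8501.


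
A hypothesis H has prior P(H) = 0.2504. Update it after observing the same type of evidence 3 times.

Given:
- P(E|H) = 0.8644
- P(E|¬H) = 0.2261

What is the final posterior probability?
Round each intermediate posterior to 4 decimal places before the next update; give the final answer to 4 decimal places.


Sequential Bayesian updating:

Initial prior: P(H) = 0.2504

Update 1:
  P(E) = 0.8644 × 0.2504 + 0.2261 × 0.7496 = 0.21644576 + 0.16948456 = 0.38593032
  P(H|E) = 0.21644576 / 0.38593032 = 0.5608

Update 2:
  P(E) = 0.8644 × 0.5608 + 0.2261 × 0.4392 = 0.48475552 + 0.09930312 = 0.58405864
  P(H|E) = 0.48475552 / 0.58405864 = 0.8300

Update 3:
  P(E) = 0.8644 × 0.8300 + 0.2261 × 0.1700 = 0.71745200 + 0.03843700 = 0.75588900
  P(H|E) = 0.71745200 / 0.75588900 = 0.9491

Final posterior: 0.9491


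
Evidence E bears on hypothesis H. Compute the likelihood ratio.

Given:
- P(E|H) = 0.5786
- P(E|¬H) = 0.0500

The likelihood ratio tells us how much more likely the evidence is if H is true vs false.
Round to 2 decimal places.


Likelihood Ratio (LR) = P(E|H) / P(E|¬H)

LR = 0.5786 / 0.0500
   = 11.57

The evidence is 11.57 times more likely if H is true than if H is false.
LR > 1, so observing E raises the odds in favor of H.


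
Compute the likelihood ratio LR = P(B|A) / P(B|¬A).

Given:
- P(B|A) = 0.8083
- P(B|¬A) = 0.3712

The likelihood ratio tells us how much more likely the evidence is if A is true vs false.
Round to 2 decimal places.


Likelihood Ratio (LR) = P(B|A) / P(B|¬A)

LR = 0.8083 / 0.3712
   = 2.18

The evidence is 2.18 times more likely if A is true than if A is false.
Since LR > 1, the evidence supports A over ¬A.


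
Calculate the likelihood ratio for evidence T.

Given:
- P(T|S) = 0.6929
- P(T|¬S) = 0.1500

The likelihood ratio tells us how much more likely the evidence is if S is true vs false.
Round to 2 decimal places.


Likelihood Ratio (LR) = P(T|S) / P(T|¬S)

LR = 0.6929 / 0.1500
   = 4.62

The evidence is 4.62 times more likely if S is true than if S is false.
Since LR > 1, the evidence supports S over ¬S.


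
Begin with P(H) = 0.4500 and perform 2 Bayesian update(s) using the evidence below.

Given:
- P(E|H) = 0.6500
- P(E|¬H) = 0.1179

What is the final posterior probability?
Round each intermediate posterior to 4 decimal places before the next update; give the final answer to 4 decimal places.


Sequential Bayesian updating:

Initial prior: P(H) = 0.4500

Update 1:
  P(E) = 0.6500 × 0.4500 + 0.1179 × 0.5500 = 0.29250000 + 0.06484500 = 0.35734500
  P(H|E) = 0.29250000 / 0.35734500 = 0.8185

Update 2:
  P(E) = 0.6500 × 0.8185 + 0.1179 × 0.1815 = 0.53202500 + 0.02139885 = 0.55342385
  P(H|E) = 0.53202500 / 0.55342385 = 0.9613

Final posterior: 0.9613


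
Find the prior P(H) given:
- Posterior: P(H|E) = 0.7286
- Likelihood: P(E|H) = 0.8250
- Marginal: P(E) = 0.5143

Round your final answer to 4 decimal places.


From Bayes' theorem: P(H|E) = P(E|H) × P(H) / P(E)

Rearranging for P(H):
P(H) = P(H|E) × P(E) / P(E|H)
     = 0.7286 × 0.5143 / 0.8250
     = 0.37471898 / 0.8250
     = 0.4542


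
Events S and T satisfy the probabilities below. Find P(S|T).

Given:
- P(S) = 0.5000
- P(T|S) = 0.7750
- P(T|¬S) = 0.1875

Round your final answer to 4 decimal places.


Bayes' theorem: P(S|T) = P(T|S) × P(S) / P(T)

Step 1: Calculate P(T) using law of total probability
P(T) = P(T|S)P(S) + P(T|¬S)P(¬S)
     = 0.7750 × 0.5000 + 0.1875 × 0.5000
     = 0.38750000 + 0.09375000
     = 0.48125000

Step 2: Apply Bayes' theorem
P(S|T) = P(T|S) × P(S) / P(T)
       = 0.38750000 / 0.48125000
       = 0.8052


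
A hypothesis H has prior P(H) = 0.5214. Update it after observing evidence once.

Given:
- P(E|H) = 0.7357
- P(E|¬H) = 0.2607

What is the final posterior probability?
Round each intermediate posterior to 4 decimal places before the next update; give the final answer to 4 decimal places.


Sequential Bayesian updating:

Initial prior: P(H) = 0.5214

Update 1:
  P(E) = 0.7357 × 0.5214 + 0.2607 × 0.4786 = 0.38359398 + 0.12477102 = 0.50836500
  P(H|E) = 0.38359398 / 0.50836500 = 0.7546

Final posterior: 0.7546


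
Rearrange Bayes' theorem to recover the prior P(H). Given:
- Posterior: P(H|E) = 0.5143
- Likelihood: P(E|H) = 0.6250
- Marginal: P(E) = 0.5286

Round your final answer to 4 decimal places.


From Bayes' theorem: P(H|E) = P(E|H) × P(H) / P(E)

Rearranging for P(H):
P(H) = P(H|E) × P(E) / P(E|H)
     = 0.5143 × 0.5286 / 0.6250
     = 0.27185898 / 0.6250
     = 0.4350


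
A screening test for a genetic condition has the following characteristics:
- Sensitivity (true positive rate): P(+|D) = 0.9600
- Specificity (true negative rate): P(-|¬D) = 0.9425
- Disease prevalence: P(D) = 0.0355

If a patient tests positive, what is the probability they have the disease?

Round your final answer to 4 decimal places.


Let D = has disease, + = positive test

Given:
- P(D) = 0.0355 (prevalence)
- P(+|D) = 0.9600 (sensitivity)
- P(-|¬D) = 0.9425 (specificity)
- P(+|¬D) = 0.0575 (false positive rate = 1 - specificity)

Step 1: Find P(+)
P(+) = P(+|D)P(D) + P(+|¬D)P(¬D)
     = 0.9600 × 0.0355 + 0.0575 × 0.9645
     = 0.03408000 + 0.05545875
     = 0.08953875

Step 2: Apply Bayes' theorem for P(D|+)
P(D|+) = P(+|D)P(D) / P(+)
       = 0.03408000 / 0.08953875
       = 0.3806


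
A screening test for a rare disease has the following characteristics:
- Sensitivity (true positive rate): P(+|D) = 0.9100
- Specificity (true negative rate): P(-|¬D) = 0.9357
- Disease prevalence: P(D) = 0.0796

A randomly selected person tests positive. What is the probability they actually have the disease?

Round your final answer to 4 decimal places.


Let D = has disease, + = positive test

Given:
- P(D) = 0.0796 (prevalence)
- P(+|D) = 0.9100 (sensitivity)
- P(-|¬D) = 0.9357 (specificity)
- P(+|¬D) = 0.0643 (false positive rate = 1 - specificity)

Step 1: Find P(+)
P(+) = P(+|D)P(D) + P(+|¬D)P(¬D)
     = 0.9100 × 0.0796 + 0.0643 × 0.9204
     = 0.07243600 + 0.05918172
     = 0.13161772

Step 2: Apply Bayes' theorem for P(D|+)
P(D|+) = P(+|D)P(D) / P(+)
       = 0.07243600 / 0.13161772
       = 0.5504


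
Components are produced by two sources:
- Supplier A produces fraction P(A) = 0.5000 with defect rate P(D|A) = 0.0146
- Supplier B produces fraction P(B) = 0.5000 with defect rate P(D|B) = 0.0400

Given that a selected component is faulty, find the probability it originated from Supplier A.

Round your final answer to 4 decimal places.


Let A = from Supplier A, D = faulty

Given:
- P(A) = 0.5000, P(B) = 0.5000
- P(D|A) = 0.0146, P(D|B) = 0.0400

Step 1: Find P(D)
P(D) = P(D|A)P(A) + P(D|B)P(B)
     = 0.0146 × 0.5000 + 0.0400 × 0.5000
     = 0.00730000 + 0.02000000
     = 0.02730000

Step 2: Apply Bayes' theorem
P(A|D) = P(D|A)P(A) / P(D)
       = 0.00730000 / 0.02730000
       = 0.2674


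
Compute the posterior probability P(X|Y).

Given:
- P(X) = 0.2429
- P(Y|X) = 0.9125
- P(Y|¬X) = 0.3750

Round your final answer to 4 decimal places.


Bayes' theorem: P(X|Y) = P(Y|X) × P(X) / P(Y)

Step 1: Calculate P(Y) using law of total probability
P(Y) = P(Y|X)P(X) + P(Y|¬X)P(¬X)
     = 0.9125 × 0.2429 + 0.3750 × 0.7571
     = 0.22164625 + 0.28391250
     = 0.50555875

Step 2: Apply Bayes' theorem
P(X|Y) = P(Y|X) × P(X) / P(Y)
       = 0.22164625 / 0.50555875
       = 0.4384


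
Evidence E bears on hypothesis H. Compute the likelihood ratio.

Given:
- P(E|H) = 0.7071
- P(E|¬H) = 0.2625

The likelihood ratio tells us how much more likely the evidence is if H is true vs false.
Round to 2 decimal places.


Likelihood Ratio (LR) = P(E|H) / P(E|¬H)

LR = 0.7071 / 0.2625
   = 2.69

The evidence is 2.69 times more likely if H is true than if H is false.
Since LR > 1, the evidence supports H over ¬H.


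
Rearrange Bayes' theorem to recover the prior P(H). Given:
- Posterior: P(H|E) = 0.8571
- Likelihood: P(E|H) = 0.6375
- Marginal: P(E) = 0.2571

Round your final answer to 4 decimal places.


From Bayes' theorem: P(H|E) = P(E|H) × P(H) / P(E)

Rearranging for P(H):
P(H) = P(H|E) × P(E) / P(E|H)
     = 0.8571 × 0.2571 / 0.6375
     = 0.22036041 / 0.6375
     = 0.3457


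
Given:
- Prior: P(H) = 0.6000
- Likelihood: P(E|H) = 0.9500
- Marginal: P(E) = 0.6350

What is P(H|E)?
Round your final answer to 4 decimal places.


Using Bayes' theorem:

P(H|E) = P(E|H) × P(H) / P(E)
       = 0.9500 × 0.6000 / 0.6350
       = 0.57000000 / 0.6350
       = 0.8976

The evidence strengthens our belief in H.
Prior: 0.6000 → Posterior: 0.8976


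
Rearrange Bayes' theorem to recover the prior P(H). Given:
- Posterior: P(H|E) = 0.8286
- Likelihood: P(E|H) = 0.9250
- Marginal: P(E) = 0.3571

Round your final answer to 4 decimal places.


From Bayes' theorem: P(H|E) = P(E|H) × P(H) / P(E)

Rearranging for P(H):
P(H) = P(H|E) × P(E) / P(E|H)
     = 0.8286 × 0.3571 / 0.9250
     = 0.29589306 / 0.9250
     = 0.3199


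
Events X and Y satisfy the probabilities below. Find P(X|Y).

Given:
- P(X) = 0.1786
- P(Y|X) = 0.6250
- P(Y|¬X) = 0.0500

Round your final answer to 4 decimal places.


Bayes' theorem: P(X|Y) = P(Y|X) × P(X) / P(Y)

Step 1: Calculate P(Y) using law of total probability
P(Y) = P(Y|X)P(X) + P(Y|¬X)P(¬X)
     = 0.6250 × 0.1786 + 0.0500 × 0.8214
     = 0.11162500 + 0.04107000
     = 0.15269500

Step 2: Apply Bayes' theorem
P(X|Y) = P(Y|X) × P(X) / P(Y)
       = 0.11162500 / 0.15269500
       = 0.7310


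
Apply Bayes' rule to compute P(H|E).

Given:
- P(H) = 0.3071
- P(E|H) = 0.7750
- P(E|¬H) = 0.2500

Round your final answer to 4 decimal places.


Bayes' theorem: P(H|E) = P(E|H) × P(H) / P(E)

Step 1: Calculate P(E) using law of total probability
P(E) = P(E|H)P(H) + P(E|¬H)P(¬H)
     = 0.7750 × 0.3071 + 0.2500 × 0.6929
     = 0.23800250 + 0.17322500
     = 0.41122750

Step 2: Apply Bayes' theorem
P(H|E) = P(E|H) × P(H) / P(E)
       = 0.23800250 / 0.41122750
       = 0.5788


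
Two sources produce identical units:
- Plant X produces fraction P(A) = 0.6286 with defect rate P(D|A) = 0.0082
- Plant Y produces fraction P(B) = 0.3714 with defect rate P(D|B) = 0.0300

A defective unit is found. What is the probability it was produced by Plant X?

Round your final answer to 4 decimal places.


Let A = from Plant X, D = defective

Given:
- P(A) = 0.6286, P(B) = 0.3714
- P(D|A) = 0.0082, P(D|B) = 0.0300

Step 1: Find P(D)
P(D) = P(D|A)P(A) + P(D|B)P(B)
     = 0.0082 × 0.6286 + 0.0300 × 0.3714
     = 0.00515452 + 0.01114200
     = 0.01629652

Step 2: Apply Bayes' theorem
P(A|D) = P(D|A)P(A) / P(D)
       = 0.00515452 / 0.01629652
       = 0.3163


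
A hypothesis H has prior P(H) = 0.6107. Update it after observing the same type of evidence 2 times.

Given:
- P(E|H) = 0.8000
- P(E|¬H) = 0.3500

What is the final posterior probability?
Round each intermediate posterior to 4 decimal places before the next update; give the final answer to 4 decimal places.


Sequential Bayesian updating:

Initial prior: P(H) = 0.6107

Update 1:
  P(E) = 0.8000 × 0.6107 + 0.3500 × 0.3893 = 0.48856000 + 0.13625500 = 0.62481500
  P(H|E) = 0.48856000 / 0.62481500 = 0.7819

Update 2:
  P(E) = 0.8000 × 0.7819 + 0.3500 × 0.2181 = 0.62552000 + 0.07633500 = 0.70185500
  P(H|E) = 0.62552000 / 0.70185500 = 0.8912

Final posterior: 0.8912


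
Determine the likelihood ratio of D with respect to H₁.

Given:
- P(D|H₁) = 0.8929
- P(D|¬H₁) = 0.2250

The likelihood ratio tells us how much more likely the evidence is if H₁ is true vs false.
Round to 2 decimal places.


Likelihood Ratio (LR) = P(D|H₁) / P(D|¬H₁)

LR = 0.8929 / 0.2250
   = 3.97

The evidence is 3.97 times more likely if H₁ is true than if H₁ is false.
Since LR > 1, the evidence supports H₁ over ¬H₁.


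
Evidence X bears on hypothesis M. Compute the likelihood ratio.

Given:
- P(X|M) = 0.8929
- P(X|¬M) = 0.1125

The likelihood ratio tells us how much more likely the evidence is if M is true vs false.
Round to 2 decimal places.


Likelihood Ratio (LR) = P(X|M) / P(X|¬M)

LR = 0.8929 / 0.1125
   = 7.94

The evidence is 7.94 times more likely if M is true than if M is false.
LR > 1, so observing X raises the odds in favor of M.


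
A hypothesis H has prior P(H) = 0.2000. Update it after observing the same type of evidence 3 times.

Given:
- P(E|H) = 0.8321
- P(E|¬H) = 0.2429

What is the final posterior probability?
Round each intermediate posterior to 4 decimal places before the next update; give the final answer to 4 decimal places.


Sequential Bayesian updating:

Initial prior: P(H) = 0.2000

Update 1:
  P(E) = 0.8321 × 0.2000 + 0.2429 × 0.8000 = 0.16642000 + 0.19432000 = 0.36074000
  P(H|E) = 0.16642000 / 0.36074000 = 0.4613

Update 2:
  P(E) = 0.8321 × 0.4613 + 0.2429 × 0.5387 = 0.38384773 + 0.13085023 = 0.51469796
  P(H|E) = 0.38384773 / 0.51469796 = 0.7458

Update 3:
  P(E) = 0.8321 × 0.7458 + 0.2429 × 0.2542 = 0.62058018 + 0.06174518 = 0.68232536
  P(H|E) = 0.62058018 / 0.68232536 = 0.9095

Final posterior: 0.9095


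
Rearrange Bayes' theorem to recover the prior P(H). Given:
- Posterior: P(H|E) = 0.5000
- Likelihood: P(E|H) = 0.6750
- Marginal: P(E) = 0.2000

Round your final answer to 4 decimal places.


From Bayes' theorem: P(H|E) = P(E|H) × P(H) / P(E)

Rearranging for P(H):
P(H) = P(H|E) × P(E) / P(E|H)
     = 0.5000 × 0.2000 / 0.6750
     = 0.10000000 / 0.6750
     = 0.1481


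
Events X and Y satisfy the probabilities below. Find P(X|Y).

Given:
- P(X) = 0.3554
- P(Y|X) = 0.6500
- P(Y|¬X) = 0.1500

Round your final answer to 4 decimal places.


Bayes' theorem: P(X|Y) = P(Y|X) × P(X) / P(Y)

Step 1: Calculate P(Y) using law of total probability
P(Y) = P(Y|X)P(X) + P(Y|¬X)P(¬X)
     = 0.6500 × 0.3554 + 0.1500 × 0.6446
     = 0.23101000 + 0.09669000
     = 0.32770000

Step 2: Apply Bayes' theorem
P(X|Y) = P(Y|X) × P(X) / P(Y)
       = 0.23101000 / 0.32770000
       = 0.7049


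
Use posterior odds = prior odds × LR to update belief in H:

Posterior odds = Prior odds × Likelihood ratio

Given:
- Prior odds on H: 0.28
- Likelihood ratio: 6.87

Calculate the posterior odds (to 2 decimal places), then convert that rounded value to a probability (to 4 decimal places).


Step 1: Calculate posterior odds
Posterior odds = Prior odds × LR
               = 0.28 × 6.87
               = 1.92

Step 2: Convert to probability
P(H|E) = Posterior odds / (1 + Posterior odds)
       = 1.92 / (1 + 1.92)
       = 1.92 / 2.92
       = 0.6575

The evidence increased P(H) from 0.2188 to 0.6575.


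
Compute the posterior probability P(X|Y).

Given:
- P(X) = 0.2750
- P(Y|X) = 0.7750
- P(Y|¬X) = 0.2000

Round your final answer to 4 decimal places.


Bayes' theorem: P(X|Y) = P(Y|X) × P(X) / P(Y)

Step 1: Calculate P(Y) using law of total probability
P(Y) = P(Y|X)P(X) + P(Y|¬X)P(¬X)
     = 0.7750 × 0.2750 + 0.2000 × 0.7250
     = 0.21312500 + 0.14500000
     = 0.35812500

Step 2: Apply Bayes' theorem
P(X|Y) = P(Y|X) × P(X) / P(Y)
       = 0.21312500 / 0.35812500
       = 0.5951


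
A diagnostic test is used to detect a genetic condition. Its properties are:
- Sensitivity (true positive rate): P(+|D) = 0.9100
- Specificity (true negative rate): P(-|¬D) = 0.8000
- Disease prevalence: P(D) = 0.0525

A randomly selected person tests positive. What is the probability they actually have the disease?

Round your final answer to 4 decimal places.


Let D = has disease, + = positive test

Given:
- P(D) = 0.0525 (prevalence)
- P(+|D) = 0.9100 (sensitivity)
- P(-|¬D) = 0.8000 (specificity)
- P(+|¬D) = 0.2000 (false positive rate = 1 - specificity)

Step 1: Find P(+)
P(+) = P(+|D)P(D) + P(+|¬D)P(¬D)
     = 0.9100 × 0.0525 + 0.2000 × 0.9475
     = 0.04777500 + 0.18950000
     = 0.23727500

Step 2: Apply Bayes' theorem for P(D|+)
P(D|+) = P(+|D)P(D) / P(+)
       = 0.04777500 / 0.23727500
       = 0.2013


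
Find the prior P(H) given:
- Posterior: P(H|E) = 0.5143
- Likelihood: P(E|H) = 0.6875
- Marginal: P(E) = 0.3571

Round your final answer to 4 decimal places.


From Bayes' theorem: P(H|E) = P(E|H) × P(H) / P(E)

Rearranging for P(H):
P(H) = P(H|E) × P(E) / P(E|H)
     = 0.5143 × 0.3571 / 0.6875
     = 0.18365653 / 0.6875
     = 0.2671


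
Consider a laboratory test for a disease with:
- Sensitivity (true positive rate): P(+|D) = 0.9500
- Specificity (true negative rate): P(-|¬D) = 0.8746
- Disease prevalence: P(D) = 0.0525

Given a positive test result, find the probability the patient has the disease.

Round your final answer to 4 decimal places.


Let D = has disease, + = positive test

Given:
- P(D) = 0.0525 (prevalence)
- P(+|D) = 0.9500 (sensitivity)
- P(-|¬D) = 0.8746 (specificity)
- P(+|¬D) = 0.1254 (false positive rate = 1 - specificity)

Step 1: Find P(+)
P(+) = P(+|D)P(D) + P(+|¬D)P(¬D)
     = 0.9500 × 0.0525 + 0.1254 × 0.9475
     = 0.04987500 + 0.11881650
     = 0.16869150

Step 2: Apply Bayes' theorem for P(D|+)
P(D|+) = P(+|D)P(D) / P(+)
       = 0.04987500 / 0.16869150
       = 0.2957


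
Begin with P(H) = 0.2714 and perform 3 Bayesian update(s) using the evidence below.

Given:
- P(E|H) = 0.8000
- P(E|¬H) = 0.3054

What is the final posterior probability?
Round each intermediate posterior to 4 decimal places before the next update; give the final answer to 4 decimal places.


Sequential Bayesian updating:

Initial prior: P(H) = 0.2714

Update 1:
  P(E) = 0.8000 × 0.2714 + 0.3054 × 0.7286 = 0.21712000 + 0.22251444 = 0.43963444
  P(H|E) = 0.21712000 / 0.43963444 = 0.4939

Update 2:
  P(E) = 0.8000 × 0.4939 + 0.3054 × 0.5061 = 0.39512000 + 0.15456294 = 0.54968294
  P(H|E) = 0.39512000 / 0.54968294 = 0.7188

Update 3:
  P(E) = 0.8000 × 0.7188 + 0.3054 × 0.2812 = 0.57504000 + 0.08587848 = 0.66091848
  P(H|E) = 0.57504000 / 0.66091848 = 0.8701

Final posterior: 0.8701


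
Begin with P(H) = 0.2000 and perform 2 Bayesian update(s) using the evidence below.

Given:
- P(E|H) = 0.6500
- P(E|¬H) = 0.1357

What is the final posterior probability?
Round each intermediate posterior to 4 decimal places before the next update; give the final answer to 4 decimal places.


Sequential Bayesian updating:

Initial prior: P(H) = 0.2000

Update 1:
  P(E) = 0.6500 × 0.2000 + 0.1357 × 0.8000 = 0.13000000 + 0.10856000 = 0.23856000
  P(H|E) = 0.13000000 / 0.23856000 = 0.5449

Update 2:
  P(E) = 0.6500 × 0.5449 + 0.1357 × 0.4551 = 0.35418500 + 0.06175707 = 0.41594207
  P(H|E) = 0.35418500 / 0.41594207 = 0.8515

Final posterior: 0.8515


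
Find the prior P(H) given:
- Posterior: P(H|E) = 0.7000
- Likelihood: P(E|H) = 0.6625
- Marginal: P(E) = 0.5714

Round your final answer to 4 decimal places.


From Bayes' theorem: P(H|E) = P(E|H) × P(H) / P(E)

Rearranging for P(H):
P(H) = P(H|E) × P(E) / P(E|H)
     = 0.7000 × 0.5714 / 0.6625
     = 0.39998000 / 0.6625
     = 0.6037


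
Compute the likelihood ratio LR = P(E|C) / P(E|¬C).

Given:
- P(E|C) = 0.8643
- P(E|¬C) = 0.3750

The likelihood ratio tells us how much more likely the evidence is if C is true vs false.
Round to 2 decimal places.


Likelihood Ratio (LR) = P(E|C) / P(E|¬C)

LR = 0.8643 / 0.3750
   = 2.30

The evidence is 2.30 times more likely if C is true than if C is false.
LR > 1, so observing E raises the odds in favor of C.


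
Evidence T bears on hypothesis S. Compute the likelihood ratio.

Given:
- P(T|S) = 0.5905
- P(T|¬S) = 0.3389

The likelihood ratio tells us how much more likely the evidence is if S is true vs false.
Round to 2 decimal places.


Likelihood Ratio (LR) = P(T|S) / P(T|¬S)

LR = 0.5905 / 0.3389
   = 1.74

The evidence is 1.74 times more likely if S is true than if S is false.
Because LR exceeds 1, T is evidence for S.


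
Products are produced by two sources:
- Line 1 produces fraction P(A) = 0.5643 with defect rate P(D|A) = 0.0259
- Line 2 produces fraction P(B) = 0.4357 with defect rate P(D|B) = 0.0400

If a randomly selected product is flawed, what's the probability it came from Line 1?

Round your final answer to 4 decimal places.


Let A = from Line 1, D = flawed

Given:
- P(A) = 0.5643, P(B) = 0.4357
- P(D|A) = 0.0259, P(D|B) = 0.0400

Step 1: Find P(D)
P(D) = P(D|A)P(A) + P(D|B)P(B)
     = 0.0259 × 0.5643 + 0.0400 × 0.4357
     = 0.01461537 + 0.01742800
     = 0.03204337

Step 2: Apply Bayes' theorem
P(A|D) = P(D|A)P(A) / P(D)
       = 0.01461537 / 0.03204337
       = 0.4561


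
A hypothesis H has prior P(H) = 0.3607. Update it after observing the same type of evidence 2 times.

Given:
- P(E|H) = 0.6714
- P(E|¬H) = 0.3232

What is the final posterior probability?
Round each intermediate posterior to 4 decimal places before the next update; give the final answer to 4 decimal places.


Sequential Bayesian updating:

Initial prior: P(H) = 0.3607

Update 1:
  P(E) = 0.6714 × 0.3607 + 0.3232 × 0.6393 = 0.24217398 + 0.20662176 = 0.44879574
  P(H|E) = 0.24217398 / 0.44879574 = 0.5396

Update 2:
  P(E) = 0.6714 × 0.5396 + 0.3232 × 0.4604 = 0.36228744 + 0.14880128 = 0.51108872
  P(H|E) = 0.36228744 / 0.51108872 = 0.7089

Final posterior: 0.7089


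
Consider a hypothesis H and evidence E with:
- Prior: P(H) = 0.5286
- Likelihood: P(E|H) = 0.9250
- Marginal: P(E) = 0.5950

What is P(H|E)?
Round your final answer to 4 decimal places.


Using Bayes' theorem:

P(H|E) = P(E|H) × P(H) / P(E)
       = 0.9250 × 0.5286 / 0.5950
       = 0.48895500 / 0.5950
       = 0.8218

The evidence strengthens our belief in H.
Prior: 0.5286 → Posterior: 0.8218


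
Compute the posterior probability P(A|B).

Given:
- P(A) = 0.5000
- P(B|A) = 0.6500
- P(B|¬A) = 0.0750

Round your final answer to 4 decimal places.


Bayes' theorem: P(A|B) = P(B|A) × P(A) / P(B)

Step 1: Calculate P(B) using law of total probability
P(B) = P(B|A)P(A) + P(B|¬A)P(¬A)
     = 0.6500 × 0.5000 + 0.0750 × 0.5000
     = 0.32500000 + 0.03750000
     = 0.36250000

Step 2: Apply Bayes' theorem
P(A|B) = P(B|A) × P(A) / P(B)
       = 0.32500000 / 0.36250000
       = 0.8966


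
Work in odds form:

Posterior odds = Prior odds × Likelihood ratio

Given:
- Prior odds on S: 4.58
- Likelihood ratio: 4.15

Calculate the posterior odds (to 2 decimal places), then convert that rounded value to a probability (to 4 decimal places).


Step 1: Calculate posterior odds
Posterior odds = Prior odds × LR
               = 4.58 × 4.15
               = 19.01

Step 2: Convert to probability
P(S|E) = Posterior odds / (1 + Posterior odds)
       = 19.01 / (1 + 19.01)
       = 19.01 / 20.01
       = 0.9500

The evidence increased P(S) from 0.8208 to 0.9500.


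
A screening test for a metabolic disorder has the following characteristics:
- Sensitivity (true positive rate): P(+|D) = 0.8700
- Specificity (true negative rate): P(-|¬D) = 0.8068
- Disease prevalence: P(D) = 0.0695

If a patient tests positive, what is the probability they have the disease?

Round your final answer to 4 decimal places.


Let D = has disease, + = positive test

Given:
- P(D) = 0.0695 (prevalence)
- P(+|D) = 0.8700 (sensitivity)
- P(-|¬D) = 0.8068 (specificity)
- P(+|¬D) = 0.1932 (false positive rate = 1 - specificity)

Step 1: Find P(+)
P(+) = P(+|D)P(D) + P(+|¬D)P(¬D)
     = 0.8700 × 0.0695 + 0.1932 × 0.9305
     = 0.06046500 + 0.17977260
     = 0.24023760

Step 2: Apply Bayes' theorem for P(D|+)
P(D|+) = P(+|D)P(D) / P(+)
       = 0.06046500 / 0.24023760
       = 0.2517
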